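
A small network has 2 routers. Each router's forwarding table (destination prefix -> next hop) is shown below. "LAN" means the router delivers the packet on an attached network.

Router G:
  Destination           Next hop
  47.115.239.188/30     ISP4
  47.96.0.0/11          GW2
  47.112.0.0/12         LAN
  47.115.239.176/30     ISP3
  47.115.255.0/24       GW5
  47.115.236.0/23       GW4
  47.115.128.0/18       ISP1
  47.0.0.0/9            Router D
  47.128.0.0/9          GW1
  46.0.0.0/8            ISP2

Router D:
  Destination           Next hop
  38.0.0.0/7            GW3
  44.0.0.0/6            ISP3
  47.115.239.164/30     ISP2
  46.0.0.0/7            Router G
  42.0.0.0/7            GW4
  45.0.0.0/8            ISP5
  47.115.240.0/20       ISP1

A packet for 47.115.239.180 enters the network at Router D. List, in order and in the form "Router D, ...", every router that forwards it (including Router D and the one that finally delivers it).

At Router D: longest match for 47.115.239.180 is 46.0.0.0/7 -> Router G
At Router G: longest match for 47.115.239.180 is 47.112.0.0/12 -> LAN

Router D, Router G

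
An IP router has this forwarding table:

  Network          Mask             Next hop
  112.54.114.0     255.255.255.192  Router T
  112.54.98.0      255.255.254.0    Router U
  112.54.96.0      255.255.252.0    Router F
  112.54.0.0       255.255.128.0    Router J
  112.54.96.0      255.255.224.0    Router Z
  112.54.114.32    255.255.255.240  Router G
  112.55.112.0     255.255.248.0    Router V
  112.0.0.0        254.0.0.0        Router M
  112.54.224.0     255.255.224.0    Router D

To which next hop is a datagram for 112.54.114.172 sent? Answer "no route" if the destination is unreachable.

Router Z

Routes whose prefix contains 112.54.114.172:
  112.0.0.0/7 (112.0.0.0 - 113.255.255.255) -> Router M
  112.54.0.0/17 (112.54.0.0 - 112.54.127.255) -> Router J
  112.54.96.0/19 (112.54.96.0 - 112.54.127.255) -> Router Z
More-specific entries that do NOT match:
  112.54.114.32/28 (112.54.114.32 - 112.54.114.47) does not contain 112.54.114.172
  112.54.114.0/26 (112.54.114.0 - 112.54.114.63) does not contain 112.54.114.172
  112.54.98.0/23 (112.54.98.0 - 112.54.99.255) does not contain 112.54.114.172
  112.54.96.0/22 (112.54.96.0 - 112.54.99.255) does not contain 112.54.114.172
  112.55.112.0/21 (112.55.112.0 - 112.55.119.255) does not contain 112.54.114.172
Longest matching prefix is /19 -> next hop Router Z.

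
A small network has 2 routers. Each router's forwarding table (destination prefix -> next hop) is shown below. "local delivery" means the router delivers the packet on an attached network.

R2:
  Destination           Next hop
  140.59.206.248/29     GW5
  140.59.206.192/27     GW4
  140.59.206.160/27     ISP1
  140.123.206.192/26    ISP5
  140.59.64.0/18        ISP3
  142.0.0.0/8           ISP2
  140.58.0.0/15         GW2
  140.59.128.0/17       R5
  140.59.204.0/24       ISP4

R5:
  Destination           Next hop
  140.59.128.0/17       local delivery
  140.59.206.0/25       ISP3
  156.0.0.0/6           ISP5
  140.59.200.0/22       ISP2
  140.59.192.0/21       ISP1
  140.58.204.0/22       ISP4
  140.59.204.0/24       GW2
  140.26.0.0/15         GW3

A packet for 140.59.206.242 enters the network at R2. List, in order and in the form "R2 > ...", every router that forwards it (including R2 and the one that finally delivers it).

R2 > R5

At R2: longest match for 140.59.206.242 is 140.59.128.0/17 -> R5
At R5: longest match for 140.59.206.242 is 140.59.128.0/17 -> local delivery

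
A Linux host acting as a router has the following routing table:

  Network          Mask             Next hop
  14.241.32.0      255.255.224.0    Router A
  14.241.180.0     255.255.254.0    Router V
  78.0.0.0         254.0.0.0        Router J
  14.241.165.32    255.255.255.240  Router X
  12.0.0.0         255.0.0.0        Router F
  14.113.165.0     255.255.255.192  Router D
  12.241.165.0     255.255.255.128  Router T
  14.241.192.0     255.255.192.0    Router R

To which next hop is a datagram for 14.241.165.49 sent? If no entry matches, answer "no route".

No entry's prefix contains 14.241.165.49; there is no default route.

no route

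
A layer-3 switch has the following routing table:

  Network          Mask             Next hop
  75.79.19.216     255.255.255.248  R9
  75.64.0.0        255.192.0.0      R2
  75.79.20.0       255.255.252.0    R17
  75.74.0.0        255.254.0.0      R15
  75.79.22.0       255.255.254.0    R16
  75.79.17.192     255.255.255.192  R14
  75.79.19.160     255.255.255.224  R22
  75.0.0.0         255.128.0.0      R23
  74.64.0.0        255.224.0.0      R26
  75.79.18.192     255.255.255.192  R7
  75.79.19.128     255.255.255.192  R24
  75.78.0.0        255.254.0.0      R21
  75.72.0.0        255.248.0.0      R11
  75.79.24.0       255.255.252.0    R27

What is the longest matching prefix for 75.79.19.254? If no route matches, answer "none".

75.78.0.0/15

Entries matching 75.79.19.254:
  75.0.0.0/9 (75.0.0.0 - 75.127.255.255)
  75.64.0.0/10 (75.64.0.0 - 75.127.255.255)
  75.72.0.0/13 (75.72.0.0 - 75.79.255.255)
  75.78.0.0/15 (75.78.0.0 - 75.79.255.255)
Most specific is 75.78.0.0/15.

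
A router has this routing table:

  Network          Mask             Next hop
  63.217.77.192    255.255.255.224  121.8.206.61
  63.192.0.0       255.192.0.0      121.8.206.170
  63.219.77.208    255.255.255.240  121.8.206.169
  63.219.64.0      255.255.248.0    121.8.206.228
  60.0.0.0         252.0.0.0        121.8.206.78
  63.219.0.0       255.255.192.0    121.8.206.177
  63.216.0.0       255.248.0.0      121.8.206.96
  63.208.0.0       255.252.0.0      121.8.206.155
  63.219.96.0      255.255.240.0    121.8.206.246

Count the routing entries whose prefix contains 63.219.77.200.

3

Prefixes containing 63.219.77.200:
  60.0.0.0/6 (60.0.0.0 - 63.255.255.255)
  63.192.0.0/10 (63.192.0.0 - 63.255.255.255)
  63.216.0.0/13 (63.216.0.0 - 63.223.255.255)
Total matching entries: 3.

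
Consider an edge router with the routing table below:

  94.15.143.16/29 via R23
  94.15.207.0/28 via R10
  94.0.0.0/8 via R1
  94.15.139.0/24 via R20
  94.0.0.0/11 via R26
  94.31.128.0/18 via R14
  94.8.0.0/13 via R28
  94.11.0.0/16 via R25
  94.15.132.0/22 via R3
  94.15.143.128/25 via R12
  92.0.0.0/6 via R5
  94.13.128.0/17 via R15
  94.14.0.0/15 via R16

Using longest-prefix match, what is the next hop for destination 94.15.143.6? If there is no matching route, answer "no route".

Routes whose prefix contains 94.15.143.6:
  92.0.0.0/6 (92.0.0.0 - 95.255.255.255) -> R5
  94.0.0.0/8 (94.0.0.0 - 94.255.255.255) -> R1
  94.0.0.0/11 (94.0.0.0 - 94.31.255.255) -> R26
  94.8.0.0/13 (94.8.0.0 - 94.15.255.255) -> R28
  94.14.0.0/15 (94.14.0.0 - 94.15.255.255) -> R16
More-specific entries that do NOT match:
  94.15.143.16/29 (94.15.143.16 - 94.15.143.23) does not contain 94.15.143.6
  94.15.207.0/28 (94.15.207.0 - 94.15.207.15) does not contain 94.15.143.6
  94.15.143.128/25 (94.15.143.128 - 94.15.143.255) does not contain 94.15.143.6
  94.15.139.0/24 (94.15.139.0 - 94.15.139.255) does not contain 94.15.143.6
  94.15.132.0/22 (94.15.132.0 - 94.15.135.255) does not contain 94.15.143.6
  94.31.128.0/18 (94.31.128.0 - 94.31.191.255) does not contain 94.15.143.6
  94.13.128.0/17 (94.13.128.0 - 94.13.255.255) does not contain 94.15.143.6
  94.11.0.0/16 (94.11.0.0 - 94.11.255.255) does not contain 94.15.143.6
Longest matching prefix is /15 -> next hop R16.

R16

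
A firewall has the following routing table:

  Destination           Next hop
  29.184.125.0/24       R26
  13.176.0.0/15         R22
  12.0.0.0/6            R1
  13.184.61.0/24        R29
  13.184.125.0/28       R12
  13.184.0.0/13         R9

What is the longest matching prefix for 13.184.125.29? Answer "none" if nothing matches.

Entries matching 13.184.125.29:
  12.0.0.0/6 (12.0.0.0 - 15.255.255.255)
  13.184.0.0/13 (13.184.0.0 - 13.191.255.255)
Most specific is 13.184.0.0/13.

13.184.0.0/13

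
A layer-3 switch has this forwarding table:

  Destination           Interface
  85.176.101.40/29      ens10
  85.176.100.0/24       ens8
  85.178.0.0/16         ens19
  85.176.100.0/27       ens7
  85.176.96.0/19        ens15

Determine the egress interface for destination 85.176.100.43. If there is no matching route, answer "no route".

ens8

Routes whose prefix contains 85.176.100.43:
  85.176.96.0/19 (85.176.96.0 - 85.176.127.255) -> ens15
  85.176.100.0/24 (85.176.100.0 - 85.176.100.255) -> ens8
More-specific entries that do NOT match:
  85.176.101.40/29 (85.176.101.40 - 85.176.101.47) does not contain 85.176.100.43
  85.176.100.0/27 (85.176.100.0 - 85.176.100.31) does not contain 85.176.100.43
Longest matching prefix is /24 -> interface ens8.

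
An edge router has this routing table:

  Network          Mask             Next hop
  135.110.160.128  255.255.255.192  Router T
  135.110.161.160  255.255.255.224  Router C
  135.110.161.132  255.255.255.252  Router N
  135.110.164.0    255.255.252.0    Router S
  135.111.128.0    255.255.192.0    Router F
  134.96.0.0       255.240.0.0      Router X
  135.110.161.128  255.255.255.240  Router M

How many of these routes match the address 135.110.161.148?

No listed prefix contains 135.110.161.148.
Total matching entries: 0.

0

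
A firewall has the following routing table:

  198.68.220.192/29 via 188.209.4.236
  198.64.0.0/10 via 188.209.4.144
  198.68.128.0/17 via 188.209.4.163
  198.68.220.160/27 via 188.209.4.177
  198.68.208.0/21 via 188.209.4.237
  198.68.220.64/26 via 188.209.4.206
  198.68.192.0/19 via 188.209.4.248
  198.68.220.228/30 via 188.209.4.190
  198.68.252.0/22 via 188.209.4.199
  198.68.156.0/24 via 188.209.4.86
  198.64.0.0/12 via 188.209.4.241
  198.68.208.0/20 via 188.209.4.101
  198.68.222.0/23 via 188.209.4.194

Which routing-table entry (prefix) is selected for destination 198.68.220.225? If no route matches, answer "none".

198.68.208.0/20

Entries matching 198.68.220.225:
  198.64.0.0/10 (198.64.0.0 - 198.127.255.255)
  198.64.0.0/12 (198.64.0.0 - 198.79.255.255)
  198.68.128.0/17 (198.68.128.0 - 198.68.255.255)
  198.68.192.0/19 (198.68.192.0 - 198.68.223.255)
  198.68.208.0/20 (198.68.208.0 - 198.68.223.255)
Most specific is 198.68.208.0/20.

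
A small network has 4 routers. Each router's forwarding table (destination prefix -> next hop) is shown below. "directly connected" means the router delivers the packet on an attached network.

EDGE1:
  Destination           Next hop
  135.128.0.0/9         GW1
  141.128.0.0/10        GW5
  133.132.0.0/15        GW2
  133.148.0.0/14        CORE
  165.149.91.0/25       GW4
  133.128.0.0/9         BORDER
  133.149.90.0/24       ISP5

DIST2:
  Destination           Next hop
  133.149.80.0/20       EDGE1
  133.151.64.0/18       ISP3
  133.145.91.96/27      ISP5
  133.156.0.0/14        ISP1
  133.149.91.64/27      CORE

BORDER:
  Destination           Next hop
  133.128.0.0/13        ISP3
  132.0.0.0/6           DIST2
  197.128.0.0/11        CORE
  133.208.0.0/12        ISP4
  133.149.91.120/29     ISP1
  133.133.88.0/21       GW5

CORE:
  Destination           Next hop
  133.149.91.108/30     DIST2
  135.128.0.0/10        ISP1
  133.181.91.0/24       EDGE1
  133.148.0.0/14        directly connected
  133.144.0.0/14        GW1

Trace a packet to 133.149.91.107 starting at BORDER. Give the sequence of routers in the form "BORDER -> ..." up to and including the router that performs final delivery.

At BORDER: longest match for 133.149.91.107 is 132.0.0.0/6 -> DIST2
At DIST2: longest match for 133.149.91.107 is 133.149.80.0/20 -> EDGE1
At EDGE1: longest match for 133.149.91.107 is 133.148.0.0/14 -> CORE
At CORE: longest match for 133.149.91.107 is 133.148.0.0/14 -> directly connected

BORDER -> DIST2 -> EDGE1 -> CORE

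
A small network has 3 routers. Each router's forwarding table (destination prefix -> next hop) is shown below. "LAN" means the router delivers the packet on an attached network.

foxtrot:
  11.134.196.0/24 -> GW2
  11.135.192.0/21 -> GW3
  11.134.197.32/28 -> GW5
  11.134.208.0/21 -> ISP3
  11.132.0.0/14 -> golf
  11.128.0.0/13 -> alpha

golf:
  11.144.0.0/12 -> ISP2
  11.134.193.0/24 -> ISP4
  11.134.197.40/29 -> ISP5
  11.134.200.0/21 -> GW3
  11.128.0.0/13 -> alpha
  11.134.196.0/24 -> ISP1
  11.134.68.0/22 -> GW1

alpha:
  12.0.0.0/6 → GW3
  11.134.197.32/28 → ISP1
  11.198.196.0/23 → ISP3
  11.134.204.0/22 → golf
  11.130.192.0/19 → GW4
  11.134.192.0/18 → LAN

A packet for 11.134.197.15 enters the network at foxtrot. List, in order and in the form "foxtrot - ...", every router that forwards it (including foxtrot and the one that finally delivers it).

At foxtrot: longest match for 11.134.197.15 is 11.132.0.0/14 -> golf
At golf: longest match for 11.134.197.15 is 11.128.0.0/13 -> alpha
At alpha: longest match for 11.134.197.15 is 11.134.192.0/18 -> LAN

foxtrot - golf - alpha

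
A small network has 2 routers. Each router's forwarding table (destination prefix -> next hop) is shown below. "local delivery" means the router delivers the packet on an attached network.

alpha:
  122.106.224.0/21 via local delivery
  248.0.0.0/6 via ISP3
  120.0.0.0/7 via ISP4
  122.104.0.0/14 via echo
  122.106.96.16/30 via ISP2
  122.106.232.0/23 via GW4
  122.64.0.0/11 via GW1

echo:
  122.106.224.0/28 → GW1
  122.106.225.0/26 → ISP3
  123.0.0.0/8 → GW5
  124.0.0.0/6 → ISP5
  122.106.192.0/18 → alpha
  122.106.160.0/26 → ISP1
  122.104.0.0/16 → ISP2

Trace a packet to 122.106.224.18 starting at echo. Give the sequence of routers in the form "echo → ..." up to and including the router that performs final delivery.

At echo: longest match for 122.106.224.18 is 122.106.192.0/18 -> alpha
At alpha: longest match for 122.106.224.18 is 122.106.224.0/21 -> local delivery

echo → alpha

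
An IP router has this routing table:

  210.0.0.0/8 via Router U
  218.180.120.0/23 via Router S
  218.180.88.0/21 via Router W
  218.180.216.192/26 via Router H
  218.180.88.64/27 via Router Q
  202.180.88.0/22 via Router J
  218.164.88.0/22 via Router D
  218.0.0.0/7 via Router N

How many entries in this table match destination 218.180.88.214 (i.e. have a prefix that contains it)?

2

Prefixes containing 218.180.88.214:
  218.0.0.0/7 (218.0.0.0 - 219.255.255.255)
  218.180.88.0/21 (218.180.88.0 - 218.180.95.255)
Total matching entries: 2.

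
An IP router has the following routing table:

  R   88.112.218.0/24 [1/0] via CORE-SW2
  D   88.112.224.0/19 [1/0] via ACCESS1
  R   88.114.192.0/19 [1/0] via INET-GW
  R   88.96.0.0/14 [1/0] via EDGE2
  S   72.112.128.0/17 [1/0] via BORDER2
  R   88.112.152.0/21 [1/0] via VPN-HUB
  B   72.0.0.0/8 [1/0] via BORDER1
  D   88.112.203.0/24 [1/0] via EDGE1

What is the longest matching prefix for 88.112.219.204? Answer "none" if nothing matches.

88.112.219.204 is outside every listed prefix and there is no default route.

none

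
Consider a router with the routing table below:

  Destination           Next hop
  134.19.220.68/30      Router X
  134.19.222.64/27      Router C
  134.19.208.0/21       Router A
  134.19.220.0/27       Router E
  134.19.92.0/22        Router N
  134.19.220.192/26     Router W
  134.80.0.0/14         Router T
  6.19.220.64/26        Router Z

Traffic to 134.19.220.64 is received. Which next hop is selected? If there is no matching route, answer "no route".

no route

No entry's prefix contains 134.19.220.64; there is no default route.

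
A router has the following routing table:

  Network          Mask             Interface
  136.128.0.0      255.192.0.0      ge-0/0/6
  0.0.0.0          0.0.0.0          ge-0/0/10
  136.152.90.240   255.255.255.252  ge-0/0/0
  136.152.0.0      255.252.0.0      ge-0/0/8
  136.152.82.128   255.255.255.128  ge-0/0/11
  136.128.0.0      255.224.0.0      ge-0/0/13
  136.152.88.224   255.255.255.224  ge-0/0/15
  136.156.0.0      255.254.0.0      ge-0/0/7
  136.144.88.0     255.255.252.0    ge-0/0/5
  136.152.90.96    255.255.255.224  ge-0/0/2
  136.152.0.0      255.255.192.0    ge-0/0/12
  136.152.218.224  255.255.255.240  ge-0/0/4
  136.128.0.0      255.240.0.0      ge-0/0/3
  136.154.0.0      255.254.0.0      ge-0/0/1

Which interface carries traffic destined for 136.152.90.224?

Routes whose prefix contains 136.152.90.224:
  0.0.0.0/0 (default, matches everything) -> ge-0/0/10
  136.128.0.0/10 (136.128.0.0 - 136.191.255.255) -> ge-0/0/6
  136.128.0.0/11 (136.128.0.0 - 136.159.255.255) -> ge-0/0/13
  136.152.0.0/14 (136.152.0.0 - 136.155.255.255) -> ge-0/0/8
More-specific entries that do NOT match:
  136.152.90.240/30 (136.152.90.240 - 136.152.90.243) does not contain 136.152.90.224
  136.152.218.224/28 (136.152.218.224 - 136.152.218.239) does not contain 136.152.90.224
  136.152.88.224/27 (136.152.88.224 - 136.152.88.255) does not contain 136.152.90.224
  136.152.90.96/27 (136.152.90.96 - 136.152.90.127) does not contain 136.152.90.224
  136.152.82.128/25 (136.152.82.128 - 136.152.82.255) does not contain 136.152.90.224
  136.144.88.0/22 (136.144.88.0 - 136.144.91.255) does not contain 136.152.90.224
  136.152.0.0/18 (136.152.0.0 - 136.152.63.255) does not contain 136.152.90.224
  136.156.0.0/15 (136.156.0.0 - 136.157.255.255) does not contain 136.152.90.224
  136.154.0.0/15 (136.154.0.0 - 136.155.255.255) does not contain 136.152.90.224
Longest matching prefix is /14 -> interface ge-0/0/8.

ge-0/0/8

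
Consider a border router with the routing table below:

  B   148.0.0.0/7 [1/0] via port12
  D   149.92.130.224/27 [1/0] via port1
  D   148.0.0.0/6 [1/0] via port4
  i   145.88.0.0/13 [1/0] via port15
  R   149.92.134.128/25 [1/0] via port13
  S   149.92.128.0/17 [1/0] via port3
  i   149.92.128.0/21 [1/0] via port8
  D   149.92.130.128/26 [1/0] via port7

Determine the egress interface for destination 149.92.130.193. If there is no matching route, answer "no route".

port8

Routes whose prefix contains 149.92.130.193:
  148.0.0.0/6 (148.0.0.0 - 151.255.255.255) -> port4
  148.0.0.0/7 (148.0.0.0 - 149.255.255.255) -> port12
  149.92.128.0/17 (149.92.128.0 - 149.92.255.255) -> port3
  149.92.128.0/21 (149.92.128.0 - 149.92.135.255) -> port8
More-specific entries that do NOT match:
  149.92.130.224/27 (149.92.130.224 - 149.92.130.255) does not contain 149.92.130.193
  149.92.130.128/26 (149.92.130.128 - 149.92.130.191) does not contain 149.92.130.193
  149.92.134.128/25 (149.92.134.128 - 149.92.134.255) does not contain 149.92.130.193
Longest matching prefix is /21 -> interface port8.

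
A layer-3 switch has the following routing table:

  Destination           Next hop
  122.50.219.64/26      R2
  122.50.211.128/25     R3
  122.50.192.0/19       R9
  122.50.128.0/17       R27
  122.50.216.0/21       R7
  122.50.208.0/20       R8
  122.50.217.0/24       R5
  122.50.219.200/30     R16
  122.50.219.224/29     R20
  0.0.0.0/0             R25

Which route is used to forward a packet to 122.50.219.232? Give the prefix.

122.50.216.0/21

Entries matching 122.50.219.232:
  0.0.0.0/0 (default, matches everything)
  122.50.128.0/17 (122.50.128.0 - 122.50.255.255)
  122.50.192.0/19 (122.50.192.0 - 122.50.223.255)
  122.50.208.0/20 (122.50.208.0 - 122.50.223.255)
  122.50.216.0/21 (122.50.216.0 - 122.50.223.255)
Most specific is 122.50.216.0/21.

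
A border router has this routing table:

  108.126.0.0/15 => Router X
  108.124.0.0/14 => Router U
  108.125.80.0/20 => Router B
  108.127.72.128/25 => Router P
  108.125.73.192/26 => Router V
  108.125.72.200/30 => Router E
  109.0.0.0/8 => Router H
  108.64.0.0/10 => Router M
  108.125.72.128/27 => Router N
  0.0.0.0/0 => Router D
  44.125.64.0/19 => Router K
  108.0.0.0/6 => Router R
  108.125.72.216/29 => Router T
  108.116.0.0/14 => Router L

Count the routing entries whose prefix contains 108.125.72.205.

4

Prefixes containing 108.125.72.205:
  0.0.0.0/0 (default, matches everything)
  108.0.0.0/6 (108.0.0.0 - 111.255.255.255)
  108.64.0.0/10 (108.64.0.0 - 108.127.255.255)
  108.124.0.0/14 (108.124.0.0 - 108.127.255.255)
Total matching entries: 4.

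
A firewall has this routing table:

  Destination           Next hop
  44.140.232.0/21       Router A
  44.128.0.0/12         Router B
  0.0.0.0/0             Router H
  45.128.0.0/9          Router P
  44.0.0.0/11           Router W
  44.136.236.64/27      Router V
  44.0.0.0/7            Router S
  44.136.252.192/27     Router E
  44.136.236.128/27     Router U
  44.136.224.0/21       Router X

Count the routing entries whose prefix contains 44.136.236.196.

3

Prefixes containing 44.136.236.196:
  0.0.0.0/0 (default, matches everything)
  44.0.0.0/7 (44.0.0.0 - 45.255.255.255)
  44.128.0.0/12 (44.128.0.0 - 44.143.255.255)
Total matching entries: 3.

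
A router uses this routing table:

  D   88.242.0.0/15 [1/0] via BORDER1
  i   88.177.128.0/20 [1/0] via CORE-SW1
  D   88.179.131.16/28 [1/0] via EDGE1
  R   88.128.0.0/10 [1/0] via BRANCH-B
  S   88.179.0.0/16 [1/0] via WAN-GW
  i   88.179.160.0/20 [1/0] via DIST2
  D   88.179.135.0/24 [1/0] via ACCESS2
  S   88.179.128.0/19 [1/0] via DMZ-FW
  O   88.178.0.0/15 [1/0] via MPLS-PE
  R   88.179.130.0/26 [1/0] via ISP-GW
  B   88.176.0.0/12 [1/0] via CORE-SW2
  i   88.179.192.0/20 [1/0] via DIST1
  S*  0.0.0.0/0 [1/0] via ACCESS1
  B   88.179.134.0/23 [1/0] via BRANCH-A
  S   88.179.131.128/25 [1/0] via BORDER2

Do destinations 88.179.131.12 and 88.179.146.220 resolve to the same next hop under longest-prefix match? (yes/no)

88.179.131.12: longest match 88.179.128.0/19 -> DMZ-FW
88.179.146.220: longest match 88.179.128.0/19 -> DMZ-FW

yes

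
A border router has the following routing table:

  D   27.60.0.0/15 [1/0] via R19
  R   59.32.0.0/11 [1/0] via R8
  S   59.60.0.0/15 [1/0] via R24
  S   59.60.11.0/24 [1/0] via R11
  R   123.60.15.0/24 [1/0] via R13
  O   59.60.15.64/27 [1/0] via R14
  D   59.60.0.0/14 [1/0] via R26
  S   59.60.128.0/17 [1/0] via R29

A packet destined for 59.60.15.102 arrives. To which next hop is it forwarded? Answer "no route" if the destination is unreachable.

Routes whose prefix contains 59.60.15.102:
  59.32.0.0/11 (59.32.0.0 - 59.63.255.255) -> R8
  59.60.0.0/14 (59.60.0.0 - 59.63.255.255) -> R26
  59.60.0.0/15 (59.60.0.0 - 59.61.255.255) -> R24
More-specific entries that do NOT match:
  59.60.15.64/27 (59.60.15.64 - 59.60.15.95) does not contain 59.60.15.102
  59.60.11.0/24 (59.60.11.0 - 59.60.11.255) does not contain 59.60.15.102
  123.60.15.0/24 (123.60.15.0 - 123.60.15.255) does not contain 59.60.15.102
  59.60.128.0/17 (59.60.128.0 - 59.60.255.255) does not contain 59.60.15.102
Longest matching prefix is /15 -> next hop R24.

R24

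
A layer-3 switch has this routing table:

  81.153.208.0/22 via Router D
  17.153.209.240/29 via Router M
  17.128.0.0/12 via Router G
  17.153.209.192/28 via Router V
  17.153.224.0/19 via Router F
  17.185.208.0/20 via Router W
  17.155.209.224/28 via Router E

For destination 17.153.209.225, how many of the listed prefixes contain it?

No listed prefix contains 17.153.209.225.
Total matching entries: 0.

0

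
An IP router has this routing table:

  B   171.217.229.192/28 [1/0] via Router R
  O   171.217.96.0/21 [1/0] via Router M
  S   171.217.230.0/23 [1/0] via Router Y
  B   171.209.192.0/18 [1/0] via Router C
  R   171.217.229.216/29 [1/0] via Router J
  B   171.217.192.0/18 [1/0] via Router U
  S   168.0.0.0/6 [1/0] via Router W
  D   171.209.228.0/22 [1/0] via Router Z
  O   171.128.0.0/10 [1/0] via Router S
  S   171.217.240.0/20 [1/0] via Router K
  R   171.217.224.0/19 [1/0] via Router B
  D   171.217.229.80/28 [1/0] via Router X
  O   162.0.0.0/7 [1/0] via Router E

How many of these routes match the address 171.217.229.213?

3

Prefixes containing 171.217.229.213:
  168.0.0.0/6 (168.0.0.0 - 171.255.255.255)
  171.217.192.0/18 (171.217.192.0 - 171.217.255.255)
  171.217.224.0/19 (171.217.224.0 - 171.217.255.255)
Total matching entries: 3.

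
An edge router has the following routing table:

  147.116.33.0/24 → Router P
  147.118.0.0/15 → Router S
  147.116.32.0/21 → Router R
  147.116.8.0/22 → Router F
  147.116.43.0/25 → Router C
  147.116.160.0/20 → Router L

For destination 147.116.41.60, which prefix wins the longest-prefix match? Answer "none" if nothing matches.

none

147.116.41.60 is outside every listed prefix and there is no default route.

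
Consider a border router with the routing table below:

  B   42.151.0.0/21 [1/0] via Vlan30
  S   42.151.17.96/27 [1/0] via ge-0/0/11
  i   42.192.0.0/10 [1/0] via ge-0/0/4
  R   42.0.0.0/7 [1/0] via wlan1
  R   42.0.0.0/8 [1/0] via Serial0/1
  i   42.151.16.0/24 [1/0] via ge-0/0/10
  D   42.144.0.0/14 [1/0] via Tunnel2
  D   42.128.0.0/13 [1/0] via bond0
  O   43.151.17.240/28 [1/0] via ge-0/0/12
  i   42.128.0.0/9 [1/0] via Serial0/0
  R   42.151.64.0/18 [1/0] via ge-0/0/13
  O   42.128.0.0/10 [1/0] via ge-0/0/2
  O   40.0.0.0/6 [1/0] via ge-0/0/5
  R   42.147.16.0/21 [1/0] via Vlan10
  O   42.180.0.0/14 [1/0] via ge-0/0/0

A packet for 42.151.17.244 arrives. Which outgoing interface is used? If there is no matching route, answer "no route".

Routes whose prefix contains 42.151.17.244:
  40.0.0.0/6 (40.0.0.0 - 43.255.255.255) -> ge-0/0/5
  42.0.0.0/7 (42.0.0.0 - 43.255.255.255) -> wlan1
  42.0.0.0/8 (42.0.0.0 - 42.255.255.255) -> Serial0/1
  42.128.0.0/9 (42.128.0.0 - 42.255.255.255) -> Serial0/0
  42.128.0.0/10 (42.128.0.0 - 42.191.255.255) -> ge-0/0/2
More-specific entries that do NOT match:
  43.151.17.240/28 (43.151.17.240 - 43.151.17.255) does not contain 42.151.17.244
  42.151.17.96/27 (42.151.17.96 - 42.151.17.127) does not contain 42.151.17.244
  42.151.16.0/24 (42.151.16.0 - 42.151.16.255) does not contain 42.151.17.244
  42.151.0.0/21 (42.151.0.0 - 42.151.7.255) does not contain 42.151.17.244
  42.147.16.0/21 (42.147.16.0 - 42.147.23.255) does not contain 42.151.17.244
  42.151.64.0/18 (42.151.64.0 - 42.151.127.255) does not contain 42.151.17.244
  42.144.0.0/14 (42.144.0.0 - 42.147.255.255) does not contain 42.151.17.244
  42.180.0.0/14 (42.180.0.0 - 42.183.255.255) does not contain 42.151.17.244
  42.128.0.0/13 (42.128.0.0 - 42.135.255.255) does not contain 42.151.17.244
Longest matching prefix is /10 -> interface ge-0/0/2.

ge-0/0/2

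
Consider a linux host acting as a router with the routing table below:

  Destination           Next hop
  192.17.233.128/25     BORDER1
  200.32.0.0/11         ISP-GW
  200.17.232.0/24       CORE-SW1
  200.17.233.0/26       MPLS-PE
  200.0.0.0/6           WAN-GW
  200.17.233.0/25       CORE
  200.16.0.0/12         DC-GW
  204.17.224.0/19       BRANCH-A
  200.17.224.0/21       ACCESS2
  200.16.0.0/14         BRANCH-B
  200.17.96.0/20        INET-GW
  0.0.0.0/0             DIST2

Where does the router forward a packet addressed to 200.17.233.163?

Routes whose prefix contains 200.17.233.163:
  0.0.0.0/0 (default, matches everything) -> DIST2
  200.0.0.0/6 (200.0.0.0 - 203.255.255.255) -> WAN-GW
  200.16.0.0/12 (200.16.0.0 - 200.31.255.255) -> DC-GW
  200.16.0.0/14 (200.16.0.0 - 200.19.255.255) -> BRANCH-B
More-specific entries that do NOT match:
  200.17.233.0/26 (200.17.233.0 - 200.17.233.63) does not contain 200.17.233.163
  192.17.233.128/25 (192.17.233.128 - 192.17.233.255) does not contain 200.17.233.163
  200.17.233.0/25 (200.17.233.0 - 200.17.233.127) does not contain 200.17.233.163
  200.17.232.0/24 (200.17.232.0 - 200.17.232.255) does not contain 200.17.233.163
  200.17.224.0/21 (200.17.224.0 - 200.17.231.255) does not contain 200.17.233.163
  200.17.96.0/20 (200.17.96.0 - 200.17.111.255) does not contain 200.17.233.163
  204.17.224.0/19 (204.17.224.0 - 204.17.255.255) does not contain 200.17.233.163
Longest matching prefix is /14 -> next hop BRANCH-B.

BRANCH-B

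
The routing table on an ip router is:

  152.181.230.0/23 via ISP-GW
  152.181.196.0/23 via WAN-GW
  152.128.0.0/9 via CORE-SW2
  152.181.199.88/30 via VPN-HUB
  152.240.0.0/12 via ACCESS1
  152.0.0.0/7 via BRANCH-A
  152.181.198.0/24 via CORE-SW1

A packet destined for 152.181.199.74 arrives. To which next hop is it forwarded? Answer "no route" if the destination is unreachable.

CORE-SW2

Routes whose prefix contains 152.181.199.74:
  152.0.0.0/7 (152.0.0.0 - 153.255.255.255) -> BRANCH-A
  152.128.0.0/9 (152.128.0.0 - 152.255.255.255) -> CORE-SW2
More-specific entries that do NOT match:
  152.181.199.88/30 (152.181.199.88 - 152.181.199.91) does not contain 152.181.199.74
  152.181.198.0/24 (152.181.198.0 - 152.181.198.255) does not contain 152.181.199.74
  152.181.230.0/23 (152.181.230.0 - 152.181.231.255) does not contain 152.181.199.74
  152.181.196.0/23 (152.181.196.0 - 152.181.197.255) does not contain 152.181.199.74
  152.240.0.0/12 (152.240.0.0 - 152.255.255.255) does not contain 152.181.199.74
Longest matching prefix is /9 -> next hop CORE-SW2.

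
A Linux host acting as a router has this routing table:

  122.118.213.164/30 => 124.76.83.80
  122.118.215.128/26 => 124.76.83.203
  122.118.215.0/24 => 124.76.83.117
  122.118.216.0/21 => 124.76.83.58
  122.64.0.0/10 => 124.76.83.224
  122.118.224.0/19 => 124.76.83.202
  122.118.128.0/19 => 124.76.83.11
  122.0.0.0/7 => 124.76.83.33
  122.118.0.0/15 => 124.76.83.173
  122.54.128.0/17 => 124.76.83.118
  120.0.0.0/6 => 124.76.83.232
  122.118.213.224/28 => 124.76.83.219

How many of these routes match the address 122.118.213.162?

4

Prefixes containing 122.118.213.162:
  120.0.0.0/6 (120.0.0.0 - 123.255.255.255)
  122.0.0.0/7 (122.0.0.0 - 123.255.255.255)
  122.64.0.0/10 (122.64.0.0 - 122.127.255.255)
  122.118.0.0/15 (122.118.0.0 - 122.119.255.255)
Total matching entries: 4.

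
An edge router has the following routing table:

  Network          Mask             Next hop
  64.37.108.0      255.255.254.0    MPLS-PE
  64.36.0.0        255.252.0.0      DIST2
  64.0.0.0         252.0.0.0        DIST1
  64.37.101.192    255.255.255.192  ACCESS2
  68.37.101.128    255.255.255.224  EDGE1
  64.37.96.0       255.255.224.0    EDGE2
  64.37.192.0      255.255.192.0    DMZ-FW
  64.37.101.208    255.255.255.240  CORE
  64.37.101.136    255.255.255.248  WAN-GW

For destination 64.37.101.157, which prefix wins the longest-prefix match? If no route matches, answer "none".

Entries matching 64.37.101.157:
  64.0.0.0/6 (64.0.0.0 - 67.255.255.255)
  64.36.0.0/14 (64.36.0.0 - 64.39.255.255)
  64.37.96.0/19 (64.37.96.0 - 64.37.127.255)
Most specific is 64.37.96.0/19.

64.37.96.0/19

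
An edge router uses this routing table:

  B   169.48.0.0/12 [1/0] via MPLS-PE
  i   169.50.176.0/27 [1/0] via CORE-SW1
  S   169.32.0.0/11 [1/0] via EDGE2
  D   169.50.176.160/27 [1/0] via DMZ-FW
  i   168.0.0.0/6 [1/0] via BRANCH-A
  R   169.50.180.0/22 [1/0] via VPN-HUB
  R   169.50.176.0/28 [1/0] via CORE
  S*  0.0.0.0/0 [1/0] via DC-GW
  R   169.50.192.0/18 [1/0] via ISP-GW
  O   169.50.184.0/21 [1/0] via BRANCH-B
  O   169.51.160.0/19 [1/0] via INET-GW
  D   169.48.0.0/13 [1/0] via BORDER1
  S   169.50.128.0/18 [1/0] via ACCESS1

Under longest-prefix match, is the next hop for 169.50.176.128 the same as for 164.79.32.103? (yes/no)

no

169.50.176.128: longest match 169.50.128.0/18 -> ACCESS1
164.79.32.103: longest match 0.0.0.0/0 -> DC-GW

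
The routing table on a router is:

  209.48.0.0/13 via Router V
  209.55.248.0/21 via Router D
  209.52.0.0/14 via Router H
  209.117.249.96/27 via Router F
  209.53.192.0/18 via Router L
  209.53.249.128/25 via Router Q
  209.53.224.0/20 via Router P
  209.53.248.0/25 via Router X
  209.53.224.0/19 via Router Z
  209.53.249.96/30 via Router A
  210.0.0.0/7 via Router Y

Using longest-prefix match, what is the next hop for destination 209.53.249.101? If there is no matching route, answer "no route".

Router Z

Routes whose prefix contains 209.53.249.101:
  209.48.0.0/13 (209.48.0.0 - 209.55.255.255) -> Router V
  209.52.0.0/14 (209.52.0.0 - 209.55.255.255) -> Router H
  209.53.192.0/18 (209.53.192.0 - 209.53.255.255) -> Router L
  209.53.224.0/19 (209.53.224.0 - 209.53.255.255) -> Router Z
More-specific entries that do NOT match:
  209.53.249.96/30 (209.53.249.96 - 209.53.249.99) does not contain 209.53.249.101
  209.117.249.96/27 (209.117.249.96 - 209.117.249.127) does not contain 209.53.249.101
  209.53.249.128/25 (209.53.249.128 - 209.53.249.255) does not contain 209.53.249.101
  209.53.248.0/25 (209.53.248.0 - 209.53.248.127) does not contain 209.53.249.101
  209.55.248.0/21 (209.55.248.0 - 209.55.255.255) does not contain 209.53.249.101
  209.53.224.0/20 (209.53.224.0 - 209.53.239.255) does not contain 209.53.249.101
Longest matching prefix is /19 -> next hop Router Z.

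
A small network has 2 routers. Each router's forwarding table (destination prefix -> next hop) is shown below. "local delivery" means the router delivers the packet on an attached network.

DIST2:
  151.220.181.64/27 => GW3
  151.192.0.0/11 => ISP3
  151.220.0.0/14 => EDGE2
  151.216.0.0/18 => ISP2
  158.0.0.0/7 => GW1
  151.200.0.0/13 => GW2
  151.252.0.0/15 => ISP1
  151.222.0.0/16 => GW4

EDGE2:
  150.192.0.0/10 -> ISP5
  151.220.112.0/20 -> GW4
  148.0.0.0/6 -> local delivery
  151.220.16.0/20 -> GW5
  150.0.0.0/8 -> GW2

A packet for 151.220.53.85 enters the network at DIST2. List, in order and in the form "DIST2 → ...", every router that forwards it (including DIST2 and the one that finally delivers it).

At DIST2: longest match for 151.220.53.85 is 151.220.0.0/14 -> EDGE2
At EDGE2: longest match for 151.220.53.85 is 148.0.0.0/6 -> local delivery

DIST2 → EDGE2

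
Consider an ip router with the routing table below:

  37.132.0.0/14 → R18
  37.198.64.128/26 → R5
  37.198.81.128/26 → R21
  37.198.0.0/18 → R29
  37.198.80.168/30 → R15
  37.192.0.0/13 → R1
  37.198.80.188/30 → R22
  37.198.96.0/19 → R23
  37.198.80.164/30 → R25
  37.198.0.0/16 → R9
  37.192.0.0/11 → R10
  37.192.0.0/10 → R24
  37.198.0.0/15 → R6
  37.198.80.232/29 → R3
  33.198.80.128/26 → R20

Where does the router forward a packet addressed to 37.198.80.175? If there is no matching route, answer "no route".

Routes whose prefix contains 37.198.80.175:
  37.192.0.0/10 (37.192.0.0 - 37.255.255.255) -> R24
  37.192.0.0/11 (37.192.0.0 - 37.223.255.255) -> R10
  37.192.0.0/13 (37.192.0.0 - 37.199.255.255) -> R1
  37.198.0.0/15 (37.198.0.0 - 37.199.255.255) -> R6
  37.198.0.0/16 (37.198.0.0 - 37.198.255.255) -> R9
More-specific entries that do NOT match:
  37.198.80.168/30 (37.198.80.168 - 37.198.80.171) does not contain 37.198.80.175
  37.198.80.188/30 (37.198.80.188 - 37.198.80.191) does not contain 37.198.80.175
  37.198.80.164/30 (37.198.80.164 - 37.198.80.167) does not contain 37.198.80.175
  37.198.80.232/29 (37.198.80.232 - 37.198.80.239) does not contain 37.198.80.175
  37.198.64.128/26 (37.198.64.128 - 37.198.64.191) does not contain 37.198.80.175
  37.198.81.128/26 (37.198.81.128 - 37.198.81.191) does not contain 37.198.80.175
  33.198.80.128/26 (33.198.80.128 - 33.198.80.191) does not contain 37.198.80.175
  37.198.96.0/19 (37.198.96.0 - 37.198.127.255) does not contain 37.198.80.175
  37.198.0.0/18 (37.198.0.0 - 37.198.63.255) does not contain 37.198.80.175
Longest matching prefix is /16 -> next hop R9.

R9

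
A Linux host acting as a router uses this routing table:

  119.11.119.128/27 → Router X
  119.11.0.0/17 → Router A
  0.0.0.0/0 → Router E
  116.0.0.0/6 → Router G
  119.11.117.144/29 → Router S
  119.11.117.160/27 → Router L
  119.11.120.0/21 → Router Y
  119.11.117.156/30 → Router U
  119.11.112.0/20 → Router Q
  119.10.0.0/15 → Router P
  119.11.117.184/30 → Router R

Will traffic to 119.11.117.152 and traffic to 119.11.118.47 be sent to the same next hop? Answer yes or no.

119.11.117.152: longest match 119.11.112.0/20 -> Router Q
119.11.118.47: longest match 119.11.112.0/20 -> Router Q

yes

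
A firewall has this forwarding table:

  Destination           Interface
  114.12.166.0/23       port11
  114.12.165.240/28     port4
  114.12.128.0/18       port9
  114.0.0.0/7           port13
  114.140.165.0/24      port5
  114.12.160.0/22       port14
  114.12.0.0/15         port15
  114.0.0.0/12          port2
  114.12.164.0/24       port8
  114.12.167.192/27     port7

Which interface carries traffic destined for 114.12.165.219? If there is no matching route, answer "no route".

port9

Routes whose prefix contains 114.12.165.219:
  114.0.0.0/7 (114.0.0.0 - 115.255.255.255) -> port13
  114.0.0.0/12 (114.0.0.0 - 114.15.255.255) -> port2
  114.12.0.0/15 (114.12.0.0 - 114.13.255.255) -> port15
  114.12.128.0/18 (114.12.128.0 - 114.12.191.255) -> port9
More-specific entries that do NOT match:
  114.12.165.240/28 (114.12.165.240 - 114.12.165.255) does not contain 114.12.165.219
  114.12.167.192/27 (114.12.167.192 - 114.12.167.223) does not contain 114.12.165.219
  114.140.165.0/24 (114.140.165.0 - 114.140.165.255) does not contain 114.12.165.219
  114.12.164.0/24 (114.12.164.0 - 114.12.164.255) does not contain 114.12.165.219
  114.12.166.0/23 (114.12.166.0 - 114.12.167.255) does not contain 114.12.165.219
  114.12.160.0/22 (114.12.160.0 - 114.12.163.255) does not contain 114.12.165.219
Longest matching prefix is /18 -> interface port9.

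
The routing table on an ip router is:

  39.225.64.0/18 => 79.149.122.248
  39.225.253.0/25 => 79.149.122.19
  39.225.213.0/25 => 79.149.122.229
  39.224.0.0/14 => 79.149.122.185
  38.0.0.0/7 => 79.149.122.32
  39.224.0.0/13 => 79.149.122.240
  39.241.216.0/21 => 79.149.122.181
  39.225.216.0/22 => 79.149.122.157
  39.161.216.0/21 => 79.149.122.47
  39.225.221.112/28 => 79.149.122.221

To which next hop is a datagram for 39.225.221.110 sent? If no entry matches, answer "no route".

Routes whose prefix contains 39.225.221.110:
  38.0.0.0/7 (38.0.0.0 - 39.255.255.255) -> 79.149.122.32
  39.224.0.0/13 (39.224.0.0 - 39.231.255.255) -> 79.149.122.240
  39.224.0.0/14 (39.224.0.0 - 39.227.255.255) -> 79.149.122.185
More-specific entries that do NOT match:
  39.225.221.112/28 (39.225.221.112 - 39.225.221.127) does not contain 39.225.221.110
  39.225.253.0/25 (39.225.253.0 - 39.225.253.127) does not contain 39.225.221.110
  39.225.213.0/25 (39.225.213.0 - 39.225.213.127) does not contain 39.225.221.110
  39.225.216.0/22 (39.225.216.0 - 39.225.219.255) does not contain 39.225.221.110
  39.241.216.0/21 (39.241.216.0 - 39.241.223.255) does not contain 39.225.221.110
  39.161.216.0/21 (39.161.216.0 - 39.161.223.255) does not contain 39.225.221.110
  39.225.64.0/18 (39.225.64.0 - 39.225.127.255) does not contain 39.225.221.110
Longest matching prefix is /14 -> next hop 79.149.122.185.

79.149.122.185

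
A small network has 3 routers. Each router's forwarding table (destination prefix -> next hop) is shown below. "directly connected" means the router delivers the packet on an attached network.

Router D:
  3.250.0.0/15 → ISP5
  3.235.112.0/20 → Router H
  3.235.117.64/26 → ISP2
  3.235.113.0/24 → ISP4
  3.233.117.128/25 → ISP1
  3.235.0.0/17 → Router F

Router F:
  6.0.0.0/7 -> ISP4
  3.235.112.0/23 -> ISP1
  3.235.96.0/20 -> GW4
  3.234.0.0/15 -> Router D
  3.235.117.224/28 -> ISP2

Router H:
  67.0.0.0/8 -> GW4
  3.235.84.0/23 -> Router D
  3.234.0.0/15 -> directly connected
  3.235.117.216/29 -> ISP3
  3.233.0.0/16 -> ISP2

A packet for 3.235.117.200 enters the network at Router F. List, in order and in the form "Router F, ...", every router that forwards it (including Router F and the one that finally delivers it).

At Router F: longest match for 3.235.117.200 is 3.234.0.0/15 -> Router D
At Router D: longest match for 3.235.117.200 is 3.235.112.0/20 -> Router H
At Router H: longest match for 3.235.117.200 is 3.234.0.0/15 -> directly connected

Router F, Router D, Router H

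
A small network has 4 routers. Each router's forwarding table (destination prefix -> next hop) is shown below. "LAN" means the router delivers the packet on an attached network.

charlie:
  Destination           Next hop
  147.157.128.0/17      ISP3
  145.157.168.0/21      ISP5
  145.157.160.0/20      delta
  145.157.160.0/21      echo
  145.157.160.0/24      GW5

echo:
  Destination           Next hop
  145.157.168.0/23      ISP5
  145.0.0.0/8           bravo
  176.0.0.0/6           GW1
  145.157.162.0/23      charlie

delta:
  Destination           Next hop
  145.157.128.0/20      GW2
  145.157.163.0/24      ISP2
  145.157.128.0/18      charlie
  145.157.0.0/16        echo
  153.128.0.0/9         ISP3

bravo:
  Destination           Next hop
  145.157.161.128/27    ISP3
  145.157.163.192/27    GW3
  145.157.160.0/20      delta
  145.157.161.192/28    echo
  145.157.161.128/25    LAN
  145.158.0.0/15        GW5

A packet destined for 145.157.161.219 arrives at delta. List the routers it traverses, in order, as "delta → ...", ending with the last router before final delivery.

At delta: longest match for 145.157.161.219 is 145.157.128.0/18 -> charlie
At charlie: longest match for 145.157.161.219 is 145.157.160.0/21 -> echo
At echo: longest match for 145.157.161.219 is 145.0.0.0/8 -> bravo
At bravo: longest match for 145.157.161.219 is 145.157.161.128/25 -> LAN

delta → charlie → echo → bravo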